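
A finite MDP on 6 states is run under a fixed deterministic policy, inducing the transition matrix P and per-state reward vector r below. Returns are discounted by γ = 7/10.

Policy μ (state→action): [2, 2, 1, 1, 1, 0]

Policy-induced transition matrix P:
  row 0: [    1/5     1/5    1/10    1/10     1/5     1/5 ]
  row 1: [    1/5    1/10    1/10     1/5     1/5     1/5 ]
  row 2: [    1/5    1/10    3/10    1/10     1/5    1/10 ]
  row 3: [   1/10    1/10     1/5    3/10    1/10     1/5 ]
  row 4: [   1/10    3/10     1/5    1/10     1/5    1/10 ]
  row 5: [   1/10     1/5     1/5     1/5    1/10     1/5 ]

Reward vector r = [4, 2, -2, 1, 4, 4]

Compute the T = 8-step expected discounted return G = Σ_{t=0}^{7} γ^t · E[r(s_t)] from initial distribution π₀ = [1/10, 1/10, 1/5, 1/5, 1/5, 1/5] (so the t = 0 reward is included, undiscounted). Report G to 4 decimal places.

G = 6.3129

t=0: π = [0.1000, 0.1000, 0.2000, 0.2000, 0.2000, 0.2000], E[r] = 2.0000, γ^t·E[r] = 2.000000, running G = 2.000000
t=1: π = [0.1400, 0.1700, 0.2000, 0.1700, 0.1600, 0.1600], E[r] = 1.9500, γ^t·E[r] = 1.365000, running G = 3.365000
t=2: π = [0.1510, 0.1620, 0.1890, 0.1670, 0.1670, 0.1640], E[r] = 2.0410, γ^t·E[r] = 1.000090, running G = 4.365090
t=3: π = [0.1502, 0.1649, 0.1876, 0.1660, 0.1669, 0.1644], E[r] = 2.0466, γ^t·E[r] = 0.701984, running G = 5.067074
t=4: π = [0.1503, 0.1648, 0.1873, 0.1661, 0.1670, 0.1646], E[r] = 2.0484, γ^t·E[r] = 0.491828, running G = 5.558902
t=5: π = [0.1502, 0.1649, 0.1872, 0.1662, 0.1669, 0.1646], E[r] = 2.0485, γ^t·E[r] = 0.344287, running G = 5.903189
t=6: π = [0.1502, 0.1649, 0.1872, 0.1662, 0.1669, 0.1646], E[r] = 2.0485, γ^t·E[r] = 0.241000, running G = 6.144189
t=7: π = [0.1502, 0.1649, 0.1872, 0.1662, 0.1669, 0.1646], E[r] = 2.0485, γ^t·E[r] = 0.168699, running G = 6.312888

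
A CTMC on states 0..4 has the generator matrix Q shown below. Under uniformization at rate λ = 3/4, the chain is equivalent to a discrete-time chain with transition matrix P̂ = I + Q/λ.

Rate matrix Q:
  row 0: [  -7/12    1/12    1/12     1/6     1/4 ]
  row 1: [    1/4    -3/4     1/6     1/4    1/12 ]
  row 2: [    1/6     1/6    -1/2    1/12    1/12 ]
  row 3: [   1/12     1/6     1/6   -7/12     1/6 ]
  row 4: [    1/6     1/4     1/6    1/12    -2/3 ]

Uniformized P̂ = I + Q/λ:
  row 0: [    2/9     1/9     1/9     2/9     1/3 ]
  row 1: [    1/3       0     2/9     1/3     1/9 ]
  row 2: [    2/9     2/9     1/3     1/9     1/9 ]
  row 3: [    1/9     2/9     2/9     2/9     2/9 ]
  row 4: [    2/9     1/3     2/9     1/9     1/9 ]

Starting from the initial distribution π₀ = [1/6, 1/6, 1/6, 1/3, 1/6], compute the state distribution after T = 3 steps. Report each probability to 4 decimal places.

π = [0.2202, 0.1779, 0.2227, 0.1973, 0.1820]

t=0: π = [0.1667, 0.1667, 0.1667, 0.3333, 0.1667]
t=1: π = [0.2037, 0.1852, 0.2222, 0.2037, 0.1852]
t=2: π = [0.2202, 0.1790, 0.2243, 0.1975, 0.1790]
t=3: π = [0.2202, 0.1779, 0.2227, 0.1973, 0.1820]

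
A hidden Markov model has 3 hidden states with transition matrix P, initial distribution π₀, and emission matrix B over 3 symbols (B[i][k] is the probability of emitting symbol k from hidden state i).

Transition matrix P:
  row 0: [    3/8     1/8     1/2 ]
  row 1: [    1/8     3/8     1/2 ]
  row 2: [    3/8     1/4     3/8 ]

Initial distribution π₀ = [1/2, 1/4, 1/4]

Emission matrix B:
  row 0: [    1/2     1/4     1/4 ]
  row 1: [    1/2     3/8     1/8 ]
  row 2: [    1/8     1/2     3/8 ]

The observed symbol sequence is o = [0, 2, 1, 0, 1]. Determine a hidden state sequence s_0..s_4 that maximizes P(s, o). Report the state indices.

t=0: δ = [2.500e-01, 1.250e-01, 3.125e-02]  (obs o_0=0)
t=1: δ = [2.344e-02, 5.859e-03, 4.688e-02]  ψ = [0, 1, 0]  (obs o_1=2)
t=2: δ = [4.395e-03, 4.395e-03, 8.789e-03]  ψ = [2, 2, 2]  (obs o_2=1)
t=3: δ = [1.648e-03, 1.099e-03, 4.120e-04]  ψ = [2, 2, 2]  (obs o_3=0)
t=4: δ = [1.545e-04, 1.545e-04, 4.120e-04]  ψ = [0, 1, 0]  (obs o_4=1)
backtrack: best end state = 2; path = [0, 2, 2, 0, 2]

path = [0, 2, 2, 0, 2]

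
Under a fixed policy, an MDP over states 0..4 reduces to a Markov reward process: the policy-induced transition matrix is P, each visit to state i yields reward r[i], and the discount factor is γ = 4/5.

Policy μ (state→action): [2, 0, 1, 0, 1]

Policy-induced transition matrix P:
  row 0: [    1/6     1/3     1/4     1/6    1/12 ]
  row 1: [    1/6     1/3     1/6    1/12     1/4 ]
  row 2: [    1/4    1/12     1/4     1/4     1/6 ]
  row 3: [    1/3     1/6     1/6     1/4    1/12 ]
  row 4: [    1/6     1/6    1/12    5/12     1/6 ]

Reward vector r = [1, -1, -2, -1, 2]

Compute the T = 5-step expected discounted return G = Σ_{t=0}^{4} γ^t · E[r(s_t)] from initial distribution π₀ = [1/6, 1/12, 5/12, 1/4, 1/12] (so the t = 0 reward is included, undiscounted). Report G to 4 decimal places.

G = -1.5657

t=0: π = [0.1667, 0.0833, 0.4167, 0.2500, 0.0833], E[r] = -0.8333, γ^t·E[r] = -0.833333, running G = -0.833333
t=1: π = [0.2431, 0.1736, 0.2083, 0.2361, 0.1389], E[r] = -0.3056, γ^t·E[r] = -0.244444, running G = -1.077778
t=2: π = [0.2234, 0.2188, 0.1927, 0.2240, 0.1412], E[r] = -0.3223, γ^t·E[r] = -0.206296, running G = -1.284074
t=3: π = [0.2201, 0.2243, 0.1896, 0.2185, 0.1476], E[r] = -0.3066, γ^t·E[r] = -0.156988, running G = -1.441062
t=4: π = [0.2189, 0.2249, 0.1885, 0.2189, 0.1488], E[r] = -0.3043, γ^t·E[r] = -0.124644, running G = -1.565705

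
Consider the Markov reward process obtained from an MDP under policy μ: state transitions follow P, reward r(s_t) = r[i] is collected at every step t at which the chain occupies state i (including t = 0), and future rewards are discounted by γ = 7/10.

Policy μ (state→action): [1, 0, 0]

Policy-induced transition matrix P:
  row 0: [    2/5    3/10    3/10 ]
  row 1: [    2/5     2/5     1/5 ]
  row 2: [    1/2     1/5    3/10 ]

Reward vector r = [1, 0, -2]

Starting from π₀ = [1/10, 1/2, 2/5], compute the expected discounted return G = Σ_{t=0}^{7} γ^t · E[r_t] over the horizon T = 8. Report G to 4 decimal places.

G = -0.9041

t=0: π = [0.1000, 0.5000, 0.4000], E[r] = -0.7000, γ^t·E[r] = -0.700000, running G = -0.700000
t=1: π = [0.4400, 0.3100, 0.2500], E[r] = -0.0600, γ^t·E[r] = -0.042000, running G = -0.742000
t=2: π = [0.4250, 0.3060, 0.2690], E[r] = -0.1130, γ^t·E[r] = -0.055370, running G = -0.797370
t=3: π = [0.4269, 0.3037, 0.2694], E[r] = -0.1119, γ^t·E[r] = -0.038382, running G = -0.835752
t=4: π = [0.4269, 0.3034, 0.2696], E[r] = -0.1123, γ^t·E[r] = -0.026968, running G = -0.862720
t=5: π = [0.4270, 0.3034, 0.2697], E[r] = -0.1124, γ^t·E[r] = -0.018883, running G = -0.881603
t=6: π = [0.4270, 0.3034, 0.2697], E[r] = -0.1124, γ^t·E[r] = -0.013219, running G = -0.894821
t=7: π = [0.4270, 0.3034, 0.2697], E[r] = -0.1124, γ^t·E[r] = -0.009253, running G = -0.904075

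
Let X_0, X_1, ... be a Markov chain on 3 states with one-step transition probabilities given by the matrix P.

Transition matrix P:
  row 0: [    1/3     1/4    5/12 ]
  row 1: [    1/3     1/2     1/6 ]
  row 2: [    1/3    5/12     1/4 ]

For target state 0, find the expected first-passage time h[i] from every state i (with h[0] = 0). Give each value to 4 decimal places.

h = [0.0000, 3.0000, 3.0000]

First-step conditioning: h[0] = 0; for i ≠ 0, h[i] = 1 + Σ_k P[i][k]·h[k].
  h[1] = 1 + 1/2·h[1] + 1/6·h[2]
  h[2] = 1 + 5/12·h[1] + 1/4·h[2]
Solving the 2×2 linear system over states ≠ 0 gives exactly h = [0, 3, 3] (h[0] = 0 is the target).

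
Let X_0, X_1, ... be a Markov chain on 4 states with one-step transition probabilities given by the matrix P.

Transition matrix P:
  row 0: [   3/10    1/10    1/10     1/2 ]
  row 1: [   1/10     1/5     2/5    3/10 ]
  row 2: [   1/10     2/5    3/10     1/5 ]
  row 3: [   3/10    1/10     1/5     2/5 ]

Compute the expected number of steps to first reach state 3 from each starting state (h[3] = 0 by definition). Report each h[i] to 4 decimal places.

First-step conditioning: h[3] = 0; for i ≠ 3, h[i] = 1 + Σ_k P[i][k]·h[k].
  h[0] = 1 + 3/10·h[0] + 1/10·h[1] + 1/10·h[2]
  h[1] = 1 + 1/10·h[0] + 1/5·h[1] + 2/5·h[2]
  h[2] = 1 + 1/10·h[0] + 2/5·h[1] + 3/10·h[2]
Solving the 3×3 linear system over states ≠ 3 gives exactly h = [630/257, 880/257, 960/257, 0] (h[3] = 0 is the target).

h = [2.4514, 3.4241, 3.7354, 0.0000]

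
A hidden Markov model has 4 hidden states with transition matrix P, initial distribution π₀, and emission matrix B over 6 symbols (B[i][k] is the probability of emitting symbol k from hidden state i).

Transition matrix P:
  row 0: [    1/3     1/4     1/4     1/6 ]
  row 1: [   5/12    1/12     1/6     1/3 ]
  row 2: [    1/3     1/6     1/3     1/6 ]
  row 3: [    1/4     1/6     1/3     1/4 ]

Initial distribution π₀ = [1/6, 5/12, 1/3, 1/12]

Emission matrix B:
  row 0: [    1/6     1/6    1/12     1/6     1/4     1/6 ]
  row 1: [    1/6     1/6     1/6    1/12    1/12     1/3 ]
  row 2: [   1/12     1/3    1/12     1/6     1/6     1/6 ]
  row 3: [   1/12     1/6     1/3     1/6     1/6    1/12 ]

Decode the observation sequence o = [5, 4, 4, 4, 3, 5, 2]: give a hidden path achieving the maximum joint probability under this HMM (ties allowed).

t=0: δ = [2.778e-02, 1.389e-01, 5.556e-02, 6.944e-03]  (obs o_0=5)
t=1: δ = [1.447e-02, 9.645e-04, 3.858e-03, 7.716e-03]  ψ = [1, 1, 1, 1]  (obs o_1=4)
t=2: δ = [1.206e-03, 3.014e-04, 6.028e-04, 4.019e-04]  ψ = [0, 0, 0, 0]  (obs o_2=4)
t=3: δ = [1.005e-04, 2.512e-05, 5.023e-05, 3.349e-05]  ψ = [0, 0, 0, 0]  (obs o_3=4)
t=4: δ = [5.582e-06, 2.093e-06, 4.186e-06, 2.791e-06]  ψ = [0, 0, 0, 0]  (obs o_4=3)
t=5: δ = [3.101e-07, 4.651e-07, 2.326e-07, 7.752e-08]  ψ = [0, 0, 0, 0]  (obs o_5=5)
t=6: δ = [1.615e-08, 1.292e-08, 6.460e-09, 5.168e-08]  ψ = [1, 0, 0, 1]  (obs o_6=2)
backtrack: best end state = 3; path = [1, 0, 0, 0, 0, 1, 3]

path = [1, 0, 0, 0, 0, 1, 3]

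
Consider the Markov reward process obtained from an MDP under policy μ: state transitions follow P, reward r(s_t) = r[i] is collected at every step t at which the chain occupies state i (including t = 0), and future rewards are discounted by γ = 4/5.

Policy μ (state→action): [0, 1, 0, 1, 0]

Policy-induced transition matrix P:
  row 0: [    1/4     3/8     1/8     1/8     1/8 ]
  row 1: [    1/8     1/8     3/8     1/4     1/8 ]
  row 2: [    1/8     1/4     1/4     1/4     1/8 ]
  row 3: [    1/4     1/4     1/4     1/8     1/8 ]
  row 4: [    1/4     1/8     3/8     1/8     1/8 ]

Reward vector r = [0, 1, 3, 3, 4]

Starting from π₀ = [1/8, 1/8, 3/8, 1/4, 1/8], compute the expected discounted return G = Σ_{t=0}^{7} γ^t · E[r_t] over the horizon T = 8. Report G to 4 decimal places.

t=0: π = [0.1250, 0.1250, 0.3750, 0.2500, 0.1250], E[r] = 2.5000, γ^t·E[r] = 2.500000, running G = 2.500000
t=1: π = [0.1875, 0.2344, 0.2656, 0.1875, 0.1250], E[r] = 2.0938, γ^t·E[r] = 1.675000, running G = 4.175000
t=2: π = [0.1875, 0.2285, 0.2715, 0.1875, 0.1250], E[r] = 2.1055, γ^t·E[r] = 1.347500, running G = 5.522500
t=3: π = [0.1875, 0.2292, 0.2708, 0.1875, 0.1250], E[r] = 2.1040, γ^t·E[r] = 1.077250, running G = 6.599750
t=4: π = [0.1875, 0.2292, 0.2708, 0.1875, 0.1250], E[r] = 2.1042, γ^t·E[r] = 0.861875, running G = 7.461625
t=5: π = [0.1875, 0.2292, 0.2708, 0.1875, 0.1250], E[r] = 2.1042, γ^t·E[r] = 0.689493, running G = 8.151118
t=6: π = [0.1875, 0.2292, 0.2708, 0.1875, 0.1250], E[r] = 2.1042, γ^t·E[r] = 0.551595, running G = 8.702712
t=7: π = [0.1875, 0.2292, 0.2708, 0.1875, 0.1250], E[r] = 2.1042, γ^t·E[r] = 0.441276, running G = 9.143988

G = 9.1440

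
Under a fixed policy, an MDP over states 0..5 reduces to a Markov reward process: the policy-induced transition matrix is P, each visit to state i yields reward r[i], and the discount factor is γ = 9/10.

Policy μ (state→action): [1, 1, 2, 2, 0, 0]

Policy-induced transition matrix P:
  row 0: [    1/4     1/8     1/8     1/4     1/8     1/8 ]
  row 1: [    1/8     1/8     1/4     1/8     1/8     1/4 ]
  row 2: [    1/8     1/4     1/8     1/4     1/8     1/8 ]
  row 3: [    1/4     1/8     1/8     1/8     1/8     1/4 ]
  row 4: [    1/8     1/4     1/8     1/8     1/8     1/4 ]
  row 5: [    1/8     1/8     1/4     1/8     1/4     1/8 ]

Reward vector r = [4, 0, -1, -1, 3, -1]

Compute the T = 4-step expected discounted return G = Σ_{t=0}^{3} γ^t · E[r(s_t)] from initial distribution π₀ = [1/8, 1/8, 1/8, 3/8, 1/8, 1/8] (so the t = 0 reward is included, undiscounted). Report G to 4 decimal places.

G = 1.7602

t=0: π = [0.1250, 0.1250, 0.1250, 0.3750, 0.1250, 0.1250], E[r] = 0.2500, γ^t·E[r] = 0.250000, running G = 0.250000
t=1: π = [0.1875, 0.1563, 0.1563, 0.1563, 0.1406, 0.2031], E[r] = 0.6563, γ^t·E[r] = 0.590625, running G = 0.840625
t=2: π = [0.1680, 0.1621, 0.1699, 0.1680, 0.1504, 0.1816], E[r] = 0.6035, γ^t·E[r] = 0.488848, running G = 1.329473
t=3: π = [0.1670, 0.1650, 0.1680, 0.1672, 0.1477, 0.1851], E[r] = 0.5908, γ^t·E[r] = 0.430708, running G = 1.760181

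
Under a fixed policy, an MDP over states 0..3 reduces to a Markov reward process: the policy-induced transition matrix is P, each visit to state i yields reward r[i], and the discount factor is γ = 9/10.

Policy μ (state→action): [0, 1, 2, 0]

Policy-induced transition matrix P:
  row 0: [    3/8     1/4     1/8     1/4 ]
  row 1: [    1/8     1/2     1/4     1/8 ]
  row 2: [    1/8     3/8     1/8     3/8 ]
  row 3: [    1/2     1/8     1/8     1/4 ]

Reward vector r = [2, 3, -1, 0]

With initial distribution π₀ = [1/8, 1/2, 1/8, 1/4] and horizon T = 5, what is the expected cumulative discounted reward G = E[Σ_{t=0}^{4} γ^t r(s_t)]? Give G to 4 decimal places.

G = 5.8805

t=0: π = [0.1250, 0.5000, 0.1250, 0.2500], E[r] = 1.6250, γ^t·E[r] = 1.625000, running G = 1.625000
t=1: π = [0.2500, 0.3594, 0.1875, 0.2031], E[r] = 1.3906, γ^t·E[r] = 1.251563, running G = 2.876563
t=2: π = [0.2637, 0.3379, 0.1699, 0.2285], E[r] = 1.3711, γ^t·E[r] = 1.110586, running G = 3.987148
t=3: π = [0.2766, 0.3271, 0.1672, 0.2290], E[r] = 1.3674, γ^t·E[r] = 0.996858, running G = 4.984006
t=4: π = [0.2800, 0.3241, 0.1659, 0.2300], E[r] = 1.3664, γ^t·E[r] = 0.896471, running G = 5.880477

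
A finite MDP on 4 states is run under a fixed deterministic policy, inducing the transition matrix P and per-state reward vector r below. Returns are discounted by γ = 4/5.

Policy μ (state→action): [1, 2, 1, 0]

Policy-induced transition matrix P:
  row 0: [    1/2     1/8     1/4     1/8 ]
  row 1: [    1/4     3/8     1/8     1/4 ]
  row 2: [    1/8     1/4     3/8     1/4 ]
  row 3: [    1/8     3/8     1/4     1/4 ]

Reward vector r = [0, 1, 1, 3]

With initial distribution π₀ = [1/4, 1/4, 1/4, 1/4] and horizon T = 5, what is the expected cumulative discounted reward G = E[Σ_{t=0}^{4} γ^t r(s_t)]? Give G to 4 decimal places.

t=0: π = [0.2500, 0.2500, 0.2500, 0.2500], E[r] = 1.2500, γ^t·E[r] = 1.250000, running G = 1.250000
t=1: π = [0.2500, 0.2813, 0.2500, 0.2188], E[r] = 1.1875, γ^t·E[r] = 0.950000, running G = 2.200000
t=2: π = [0.2539, 0.2813, 0.2461, 0.2188], E[r] = 1.1836, γ^t·E[r] = 0.757500, running G = 2.957500
t=3: π = [0.2554, 0.2808, 0.2456, 0.2183], E[r] = 1.1812, γ^t·E[r] = 0.604750, running G = 3.562250
t=4: π = [0.2559, 0.2805, 0.2456, 0.2181], E[r] = 1.1803, γ^t·E[r] = 0.483450, running G = 4.045700

G = 4.0457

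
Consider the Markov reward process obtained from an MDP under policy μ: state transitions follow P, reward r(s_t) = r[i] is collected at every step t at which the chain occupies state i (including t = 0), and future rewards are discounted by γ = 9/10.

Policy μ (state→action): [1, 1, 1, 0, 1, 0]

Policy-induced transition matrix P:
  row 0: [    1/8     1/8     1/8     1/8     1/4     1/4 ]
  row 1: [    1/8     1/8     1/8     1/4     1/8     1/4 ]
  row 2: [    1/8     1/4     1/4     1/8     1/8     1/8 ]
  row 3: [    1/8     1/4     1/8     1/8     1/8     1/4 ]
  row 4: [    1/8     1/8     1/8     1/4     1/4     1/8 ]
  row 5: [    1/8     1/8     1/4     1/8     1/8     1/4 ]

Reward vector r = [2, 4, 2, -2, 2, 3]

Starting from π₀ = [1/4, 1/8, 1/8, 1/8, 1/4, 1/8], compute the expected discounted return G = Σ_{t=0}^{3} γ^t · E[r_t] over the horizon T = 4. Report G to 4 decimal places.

G = 6.4016

t=0: π = [0.2500, 0.1250, 0.1250, 0.1250, 0.2500, 0.1250], E[r] = 1.8750, γ^t·E[r] = 1.875000, running G = 1.875000
t=1: π = [0.1250, 0.1563, 0.1563, 0.1719, 0.1875, 0.2031], E[r] = 1.8281, γ^t·E[r] = 1.645313, running G = 3.520313
t=2: π = [0.1250, 0.1660, 0.1699, 0.1680, 0.1641, 0.2070], E[r] = 1.8672, γ^t·E[r] = 1.512422, running G = 5.032734
t=3: π = [0.1250, 0.1672, 0.1721, 0.1663, 0.1611, 0.2083], E[r] = 1.8777, γ^t·E[r] = 1.368833, running G = 6.401567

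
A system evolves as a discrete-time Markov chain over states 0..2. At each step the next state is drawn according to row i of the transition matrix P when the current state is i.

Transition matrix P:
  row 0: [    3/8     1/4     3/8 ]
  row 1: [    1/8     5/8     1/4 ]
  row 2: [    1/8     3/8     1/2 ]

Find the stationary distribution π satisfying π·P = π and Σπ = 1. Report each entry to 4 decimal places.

Balance equations π_j = Σ_i π_i·P[i][j]:
  π_0 = 3/8·π_0 + 1/8·π_1 + 1/8·π_2
  π_1 = 1/4·π_0 + 5/8·π_1 + 3/8·π_2
  normalize: π_0 + π_1 + π_2 = 1
Solving the linear system gives exactly π = [1/6, 17/36, 13/36].

π = [0.1667, 0.4722, 0.3611]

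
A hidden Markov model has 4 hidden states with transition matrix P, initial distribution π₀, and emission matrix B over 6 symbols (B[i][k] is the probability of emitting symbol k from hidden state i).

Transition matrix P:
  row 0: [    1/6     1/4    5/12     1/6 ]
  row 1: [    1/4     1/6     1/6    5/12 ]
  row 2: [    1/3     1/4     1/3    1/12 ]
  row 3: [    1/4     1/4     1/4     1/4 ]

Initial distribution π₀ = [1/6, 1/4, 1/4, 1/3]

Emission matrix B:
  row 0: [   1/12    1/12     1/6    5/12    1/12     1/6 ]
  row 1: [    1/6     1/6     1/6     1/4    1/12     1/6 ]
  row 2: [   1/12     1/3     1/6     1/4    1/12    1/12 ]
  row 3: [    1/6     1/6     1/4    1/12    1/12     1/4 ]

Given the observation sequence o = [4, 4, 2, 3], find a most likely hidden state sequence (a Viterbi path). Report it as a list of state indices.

path = [3, 1, 3, 0]

t=0: δ = [1.389e-02, 2.083e-02, 2.083e-02, 2.778e-02]  (obs o_0=4)
t=1: δ = [5.787e-04, 5.787e-04, 5.787e-04, 7.234e-04]  ψ = [2, 3, 2, 1]  (obs o_1=4)
t=2: δ = [3.215e-05, 3.014e-05, 4.019e-05, 6.028e-05]  ψ = [2, 3, 0, 1]  (obs o_2=2)
t=3: δ = [6.279e-06, 3.768e-06, 3.768e-06, 1.256e-06]  ψ = [3, 3, 3, 3]  (obs o_3=3)
backtrack: best end state = 0; path = [3, 1, 3, 0]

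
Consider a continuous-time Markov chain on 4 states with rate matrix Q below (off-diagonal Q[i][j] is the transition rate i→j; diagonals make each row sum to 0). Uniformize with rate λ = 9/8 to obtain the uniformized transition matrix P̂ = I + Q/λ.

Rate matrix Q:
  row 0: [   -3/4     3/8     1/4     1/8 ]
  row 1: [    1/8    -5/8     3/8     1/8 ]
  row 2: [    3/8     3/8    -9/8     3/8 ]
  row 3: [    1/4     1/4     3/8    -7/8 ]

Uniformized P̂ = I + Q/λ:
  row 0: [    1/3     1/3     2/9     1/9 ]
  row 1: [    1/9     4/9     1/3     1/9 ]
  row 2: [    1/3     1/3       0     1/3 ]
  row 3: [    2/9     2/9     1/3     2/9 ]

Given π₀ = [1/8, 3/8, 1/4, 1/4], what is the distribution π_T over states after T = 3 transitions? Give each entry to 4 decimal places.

π = [0.2349, 0.3517, 0.2306, 0.1828]

t=0: π = [0.1250, 0.3750, 0.2500, 0.2500]
t=1: π = [0.2222, 0.3472, 0.2361, 0.1944]
t=2: π = [0.2346, 0.3503, 0.2299, 0.1852]
t=3: π = [0.2349, 0.3517, 0.2306, 0.1828]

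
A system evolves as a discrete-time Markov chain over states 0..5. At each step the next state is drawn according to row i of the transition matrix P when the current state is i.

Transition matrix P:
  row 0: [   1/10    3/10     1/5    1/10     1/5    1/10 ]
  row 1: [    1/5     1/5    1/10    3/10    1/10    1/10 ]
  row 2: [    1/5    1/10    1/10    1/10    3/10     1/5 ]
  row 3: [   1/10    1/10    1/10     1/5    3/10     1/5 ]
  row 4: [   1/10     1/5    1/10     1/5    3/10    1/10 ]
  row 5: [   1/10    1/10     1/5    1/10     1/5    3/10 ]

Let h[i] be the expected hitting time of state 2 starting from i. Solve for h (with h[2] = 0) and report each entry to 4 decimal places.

h = [7.1053, 7.8070, 0.0000, 7.8070, 7.8947, 6.9298]

First-step conditioning: h[2] = 0; for i ≠ 2, h[i] = 1 + Σ_k P[i][k]·h[k].
  h[0] = 1 + 1/10·h[0] + 3/10·h[1] + 1/10·h[3] + 1/5·h[4] + 1/10·h[5]
  h[1] = 1 + 1/5·h[0] + 1/5·h[1] + 3/10·h[3] + 1/10·h[4] + 1/10·h[5]
  h[3] = 1 + 1/10·h[0] + 1/10·h[1] + 1/5·h[3] + 3/10·h[4] + 1/5·h[5]
  h[4] = 1 + 1/10·h[0] + 1/5·h[1] + 1/5·h[3] + 3/10·h[4] + 1/10·h[5]
  h[5] = 1 + 1/10·h[0] + 1/10·h[1] + 1/10·h[3] + 1/5·h[4] + 3/10·h[5]
Solving the 5×5 linear system over states ≠ 2 gives exactly h = [135/19, 445/57, 0, 445/57, 150/19, 395/57] (h[2] = 0 is the target).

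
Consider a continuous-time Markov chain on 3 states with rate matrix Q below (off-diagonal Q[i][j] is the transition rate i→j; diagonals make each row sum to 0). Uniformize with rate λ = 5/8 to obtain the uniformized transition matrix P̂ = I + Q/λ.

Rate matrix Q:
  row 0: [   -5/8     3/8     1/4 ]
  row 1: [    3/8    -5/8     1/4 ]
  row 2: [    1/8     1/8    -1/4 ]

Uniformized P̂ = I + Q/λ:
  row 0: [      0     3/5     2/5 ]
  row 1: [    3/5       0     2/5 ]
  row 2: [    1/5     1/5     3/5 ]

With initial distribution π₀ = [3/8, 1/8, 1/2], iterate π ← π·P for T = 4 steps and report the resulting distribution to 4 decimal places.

π = [0.2662, 0.2338, 0.5000]

t=0: π = [0.3750, 0.1250, 0.5000]
t=1: π = [0.1750, 0.3250, 0.5000]
t=2: π = [0.2950, 0.2050, 0.5000]
t=3: π = [0.2230, 0.2770, 0.5000]
t=4: π = [0.2662, 0.2338, 0.5000]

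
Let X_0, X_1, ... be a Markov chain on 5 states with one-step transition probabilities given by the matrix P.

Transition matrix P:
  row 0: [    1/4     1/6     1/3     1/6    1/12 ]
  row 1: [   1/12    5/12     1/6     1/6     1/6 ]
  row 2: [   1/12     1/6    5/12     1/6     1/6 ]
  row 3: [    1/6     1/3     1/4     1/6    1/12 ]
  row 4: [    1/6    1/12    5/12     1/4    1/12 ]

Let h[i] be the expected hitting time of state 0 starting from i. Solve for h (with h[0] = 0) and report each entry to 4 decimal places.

First-step conditioning: h[0] = 0; for i ≠ 0, h[i] = 1 + Σ_k P[i][k]·h[k].
  h[1] = 1 + 5/12·h[1] + 1/6·h[2] + 1/6·h[3] + 1/6·h[4]
  h[2] = 1 + 1/6·h[1] + 5/12·h[2] + 1/6·h[3] + 1/6·h[4]
  h[3] = 1 + 1/3·h[1] + 1/4·h[2] + 1/6·h[3] + 1/12·h[4]
  h[4] = 1 + 1/12·h[1] + 5/12·h[2] + 1/4·h[3] + 1/12·h[4]
Solving the 4×4 linear system over states ≠ 0 gives exactly h = [0, 628/69, 628/69, 580/69, 192/23] (h[0] = 0 is the target).

h = [0.0000, 9.1014, 9.1014, 8.4058, 8.3478]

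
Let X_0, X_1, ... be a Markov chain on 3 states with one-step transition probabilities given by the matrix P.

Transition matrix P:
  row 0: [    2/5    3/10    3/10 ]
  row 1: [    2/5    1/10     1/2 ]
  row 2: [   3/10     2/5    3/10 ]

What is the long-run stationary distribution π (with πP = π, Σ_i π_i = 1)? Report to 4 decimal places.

π = [0.3644, 0.2797, 0.3559]

Balance equations π_j = Σ_i π_i·P[i][j]:
  π_0 = 2/5·π_0 + 2/5·π_1 + 3/10·π_2
  π_1 = 3/10·π_0 + 1/10·π_1 + 2/5·π_2
  normalize: π_0 + π_1 + π_2 = 1
Solving the linear system gives exactly π = [43/118, 33/118, 21/59].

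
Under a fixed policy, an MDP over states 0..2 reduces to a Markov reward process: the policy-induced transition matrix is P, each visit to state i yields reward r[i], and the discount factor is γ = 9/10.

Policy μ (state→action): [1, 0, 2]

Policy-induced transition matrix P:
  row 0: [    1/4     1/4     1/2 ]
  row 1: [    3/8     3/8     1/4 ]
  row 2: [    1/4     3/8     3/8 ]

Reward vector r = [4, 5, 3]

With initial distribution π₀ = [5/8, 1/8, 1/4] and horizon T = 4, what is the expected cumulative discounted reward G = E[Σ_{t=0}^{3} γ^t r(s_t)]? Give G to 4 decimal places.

G = 13.4595

t=0: π = [0.6250, 0.1250, 0.2500], E[r] = 3.8750, γ^t·E[r] = 3.875000, running G = 3.875000
t=1: π = [0.2656, 0.2969, 0.4375], E[r] = 3.8594, γ^t·E[r] = 3.473438, running G = 7.348438
t=2: π = [0.2871, 0.3418, 0.3711], E[r] = 3.9707, γ^t·E[r] = 3.216270, running G = 10.564707
t=3: π = [0.2927, 0.3391, 0.3682], E[r] = 3.9709, γ^t·E[r] = 2.894821, running G = 13.459528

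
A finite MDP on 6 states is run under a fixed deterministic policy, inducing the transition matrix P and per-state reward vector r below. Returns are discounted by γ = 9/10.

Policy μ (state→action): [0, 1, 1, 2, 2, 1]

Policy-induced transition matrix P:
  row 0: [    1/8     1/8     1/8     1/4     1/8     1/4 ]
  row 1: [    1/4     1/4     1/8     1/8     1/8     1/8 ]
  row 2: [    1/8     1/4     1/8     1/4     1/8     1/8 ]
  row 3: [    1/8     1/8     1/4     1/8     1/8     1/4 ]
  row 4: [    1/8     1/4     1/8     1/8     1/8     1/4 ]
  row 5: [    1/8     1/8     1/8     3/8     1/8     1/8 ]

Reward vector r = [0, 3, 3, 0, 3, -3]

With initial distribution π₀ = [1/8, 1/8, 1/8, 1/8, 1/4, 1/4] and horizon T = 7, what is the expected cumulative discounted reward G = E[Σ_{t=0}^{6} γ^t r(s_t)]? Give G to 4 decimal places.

t=0: π = [0.1250, 0.1250, 0.1250, 0.1250, 0.2500, 0.2500], E[r] = 0.7500, γ^t·E[r] = 0.750000, running G = 0.750000
t=1: π = [0.1406, 0.1875, 0.1406, 0.2188, 0.1250, 0.1875], E[r] = 0.7969, γ^t·E[r] = 0.717188, running G = 1.467188
t=2: π = [0.1484, 0.1816, 0.1523, 0.2070, 0.1250, 0.1855], E[r] = 0.8203, γ^t·E[r] = 0.664453, running G = 2.131641
t=3: π = [0.1477, 0.1824, 0.1509, 0.2090, 0.1250, 0.1851], E[r] = 0.8196, γ^t·E[r] = 0.597474, running G = 2.729115
t=4: π = [0.1478, 0.1823, 0.1511, 0.2086, 0.1250, 0.1852], E[r] = 0.8196, γ^t·E[r] = 0.537726, running G = 3.266841
t=5: π = [0.1478, 0.1823, 0.1511, 0.2087, 0.1250, 0.1852], E[r] = 0.8196, γ^t·E[r] = 0.483967, running G = 3.750808
t=6: π = [0.1478, 0.1823, 0.1511, 0.2087, 0.1250, 0.1852], E[r] = 0.8196, γ^t·E[r] = 0.435567, running G = 4.186375

G = 4.1864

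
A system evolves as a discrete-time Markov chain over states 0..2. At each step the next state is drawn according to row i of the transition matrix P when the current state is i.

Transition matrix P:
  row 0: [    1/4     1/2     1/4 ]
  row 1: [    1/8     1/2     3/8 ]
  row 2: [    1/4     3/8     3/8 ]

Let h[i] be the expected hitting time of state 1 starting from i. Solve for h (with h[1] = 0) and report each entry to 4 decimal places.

First-step conditioning: h[1] = 0; for i ≠ 1, h[i] = 1 + Σ_k P[i][k]·h[k].
  h[0] = 1 + 1/4·h[0] + 1/4·h[2]
  h[2] = 1 + 1/4·h[0] + 3/8·h[2]
Solving the 2×2 linear system over states ≠ 1 gives exactly h = [28/13, 0, 32/13] (h[1] = 0 is the target).

h = [2.1538, 0.0000, 2.4615]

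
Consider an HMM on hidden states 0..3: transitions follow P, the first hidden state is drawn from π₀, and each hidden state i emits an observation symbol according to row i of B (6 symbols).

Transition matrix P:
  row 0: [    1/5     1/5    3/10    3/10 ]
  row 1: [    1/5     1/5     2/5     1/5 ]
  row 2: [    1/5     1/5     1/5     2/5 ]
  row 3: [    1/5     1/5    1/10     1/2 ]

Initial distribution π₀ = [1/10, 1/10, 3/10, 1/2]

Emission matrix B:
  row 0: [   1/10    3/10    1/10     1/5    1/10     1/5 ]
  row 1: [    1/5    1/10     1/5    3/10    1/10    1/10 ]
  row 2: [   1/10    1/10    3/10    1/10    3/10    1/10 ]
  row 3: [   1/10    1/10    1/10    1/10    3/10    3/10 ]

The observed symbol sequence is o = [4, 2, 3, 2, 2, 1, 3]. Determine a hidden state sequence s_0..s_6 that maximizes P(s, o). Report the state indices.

t=0: δ = [1.000e-02, 1.000e-02, 9.000e-02, 1.500e-01]  (obs o_0=4)
t=1: δ = [3.000e-03, 6.000e-03, 5.400e-03, 7.500e-03]  ψ = [3, 3, 2, 3]  (obs o_1=2)
t=2: δ = [3.000e-04, 4.500e-04, 2.400e-04, 3.750e-04]  ψ = [3, 3, 1, 3]  (obs o_2=3)
t=3: δ = [9.000e-06, 1.800e-05, 5.400e-05, 1.875e-05]  ψ = [1, 1, 1, 3]  (obs o_3=2)
t=4: δ = [1.080e-06, 2.160e-06, 3.240e-06, 2.160e-06]  ψ = [2, 2, 2, 2]  (obs o_4=2)
t=5: δ = [1.944e-07, 6.480e-08, 8.640e-08, 1.296e-07]  ψ = [2, 2, 1, 2]  (obs o_5=1)
t=6: δ = [7.776e-09, 1.166e-08, 5.832e-09, 6.480e-09]  ψ = [0, 0, 0, 3]  (obs o_6=3)
backtrack: best end state = 1; path = [3, 3, 1, 2, 2, 0, 1]

path = [3, 3, 1, 2, 2, 0, 1]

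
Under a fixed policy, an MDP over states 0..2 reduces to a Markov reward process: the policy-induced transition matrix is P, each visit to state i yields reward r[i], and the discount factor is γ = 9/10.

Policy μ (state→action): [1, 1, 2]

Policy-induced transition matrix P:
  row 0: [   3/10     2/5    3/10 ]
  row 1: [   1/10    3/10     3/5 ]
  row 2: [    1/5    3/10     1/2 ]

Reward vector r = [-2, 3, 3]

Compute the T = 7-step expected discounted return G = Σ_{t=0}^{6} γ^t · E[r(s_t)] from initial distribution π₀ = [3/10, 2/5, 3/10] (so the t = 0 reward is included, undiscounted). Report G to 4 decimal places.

G = 10.2015

t=0: π = [0.3000, 0.4000, 0.3000], E[r] = 1.5000, γ^t·E[r] = 1.500000, running G = 1.500000
t=1: π = [0.1900, 0.3300, 0.4800], E[r] = 2.0500, γ^t·E[r] = 1.845000, running G = 3.345000
t=2: π = [0.1860, 0.3190, 0.4950], E[r] = 2.0700, γ^t·E[r] = 1.676700, running G = 5.021700
t=3: π = [0.1867, 0.3186, 0.4947], E[r] = 2.0665, γ^t·E[r] = 1.506479, running G = 6.528179
t=4: π = [0.1868, 0.3187, 0.4945], E[r] = 2.0660, γ^t·E[r] = 1.355470, running G = 7.883648
t=5: π = [0.1868, 0.3187, 0.4945], E[r] = 2.0659, γ^t·E[r] = 1.219911, running G = 9.103559
t=6: π = [0.1868, 0.3187, 0.4945], E[r] = 2.0659, γ^t·E[r] = 1.097922, running G = 10.201481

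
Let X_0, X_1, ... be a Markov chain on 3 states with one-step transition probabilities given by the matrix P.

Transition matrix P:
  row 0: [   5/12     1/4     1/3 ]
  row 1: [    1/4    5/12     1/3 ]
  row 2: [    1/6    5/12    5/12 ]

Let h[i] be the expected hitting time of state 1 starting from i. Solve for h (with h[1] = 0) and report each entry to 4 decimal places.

h = [3.2195, 0.0000, 2.6341]

First-step conditioning: h[1] = 0; for i ≠ 1, h[i] = 1 + Σ_k P[i][k]·h[k].
  h[0] = 1 + 5/12·h[0] + 1/3·h[2]
  h[2] = 1 + 1/6·h[0] + 5/12·h[2]
Solving the 2×2 linear system over states ≠ 1 gives exactly h = [132/41, 0, 108/41] (h[1] = 0 is the target).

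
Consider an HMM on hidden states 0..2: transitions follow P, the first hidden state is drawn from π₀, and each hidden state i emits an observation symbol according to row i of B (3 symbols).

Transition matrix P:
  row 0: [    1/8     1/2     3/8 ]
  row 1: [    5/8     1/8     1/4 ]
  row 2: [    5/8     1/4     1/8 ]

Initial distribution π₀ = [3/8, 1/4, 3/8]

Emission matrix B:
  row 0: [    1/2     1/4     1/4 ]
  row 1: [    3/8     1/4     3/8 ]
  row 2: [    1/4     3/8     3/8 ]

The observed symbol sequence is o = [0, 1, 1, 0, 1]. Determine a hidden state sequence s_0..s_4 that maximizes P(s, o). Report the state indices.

t=0: δ = [1.875e-01, 9.375e-02, 9.375e-02]  (obs o_0=0)
t=1: δ = [1.465e-02, 2.344e-02, 2.637e-02]  ψ = [1, 0, 0]  (obs o_1=1)
t=2: δ = [4.120e-03, 1.831e-03, 2.197e-03]  ψ = [2, 0, 1]  (obs o_2=1)
t=3: δ = [6.866e-04, 7.725e-04, 3.862e-04]  ψ = [2, 0, 0]  (obs o_3=0)
t=4: δ = [1.207e-04, 8.583e-05, 9.656e-05]  ψ = [1, 0, 0]  (obs o_4=1)
backtrack: best end state = 0; path = [0, 2, 0, 1, 0]

path = [0, 2, 0, 1, 0]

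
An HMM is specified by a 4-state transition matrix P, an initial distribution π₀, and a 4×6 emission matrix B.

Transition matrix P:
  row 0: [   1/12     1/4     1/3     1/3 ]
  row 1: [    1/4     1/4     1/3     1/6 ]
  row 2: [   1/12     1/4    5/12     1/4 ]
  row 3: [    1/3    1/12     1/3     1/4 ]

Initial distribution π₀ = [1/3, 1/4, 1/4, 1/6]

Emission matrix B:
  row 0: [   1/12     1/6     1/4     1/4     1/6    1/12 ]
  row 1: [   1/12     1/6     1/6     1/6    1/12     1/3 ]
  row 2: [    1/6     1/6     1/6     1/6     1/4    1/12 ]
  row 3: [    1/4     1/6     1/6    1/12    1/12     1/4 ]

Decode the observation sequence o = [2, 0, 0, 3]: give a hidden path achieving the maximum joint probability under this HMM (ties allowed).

t=0: δ = [8.333e-02, 4.167e-02, 4.167e-02, 2.778e-02]  (obs o_0=2)
t=1: δ = [8.681e-04, 1.736e-03, 4.630e-03, 6.944e-03]  ψ = [1, 0, 0, 0]  (obs o_1=0)
t=2: δ = [1.929e-04, 9.645e-05, 3.858e-04, 4.340e-04]  ψ = [3, 2, 3, 3]  (obs o_2=0)
t=3: δ = [3.617e-05, 1.608e-05, 2.679e-05, 9.042e-06]  ψ = [3, 2, 2, 3]  (obs o_3=3)
backtrack: best end state = 0; path = [0, 3, 3, 0]

path = [0, 3, 3, 0]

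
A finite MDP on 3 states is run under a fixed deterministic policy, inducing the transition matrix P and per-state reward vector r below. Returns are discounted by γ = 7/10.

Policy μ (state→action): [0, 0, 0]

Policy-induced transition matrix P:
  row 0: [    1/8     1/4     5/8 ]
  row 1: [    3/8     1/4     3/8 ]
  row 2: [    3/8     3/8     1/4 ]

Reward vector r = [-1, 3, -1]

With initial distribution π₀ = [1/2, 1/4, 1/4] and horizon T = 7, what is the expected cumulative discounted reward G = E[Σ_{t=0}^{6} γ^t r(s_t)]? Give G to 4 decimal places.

t=0: π = [0.5000, 0.2500, 0.2500], E[r] = 0.0000, γ^t·E[r] = 0.000000, running G = 0.000000
t=1: π = [0.2500, 0.2813, 0.4688], E[r] = 0.1250, γ^t·E[r] = 0.087500, running G = 0.087500
t=2: π = [0.3125, 0.3086, 0.3789], E[r] = 0.2344, γ^t·E[r] = 0.114844, running G = 0.202344
t=3: π = [0.2969, 0.2974, 0.4058], E[r] = 0.1895, γ^t·E[r] = 0.064982, running G = 0.267326
t=4: π = [0.3008, 0.3007, 0.3985], E[r] = 0.2029, γ^t·E[r] = 0.048712, running G = 0.316038
t=5: π = [0.2998, 0.2998, 0.4004], E[r] = 0.1992, γ^t·E[r] = 0.033488, running G = 0.349526
t=6: π = [0.3000, 0.3000, 0.3999], E[r] = 0.2002, γ^t·E[r] = 0.023552, running G = 0.373078

G = 0.3731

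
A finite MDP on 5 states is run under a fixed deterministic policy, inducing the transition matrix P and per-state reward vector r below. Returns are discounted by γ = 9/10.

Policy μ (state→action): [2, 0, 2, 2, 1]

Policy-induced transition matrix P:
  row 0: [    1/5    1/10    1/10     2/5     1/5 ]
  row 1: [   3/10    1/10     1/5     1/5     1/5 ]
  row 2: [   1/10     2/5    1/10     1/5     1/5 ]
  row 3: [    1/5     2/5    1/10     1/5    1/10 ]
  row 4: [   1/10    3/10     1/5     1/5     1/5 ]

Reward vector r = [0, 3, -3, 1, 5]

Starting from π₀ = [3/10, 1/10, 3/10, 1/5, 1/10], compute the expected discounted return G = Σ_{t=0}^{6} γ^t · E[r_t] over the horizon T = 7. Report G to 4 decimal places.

t=0: π = [0.3000, 0.1000, 0.3000, 0.2000, 0.1000], E[r] = 0.1000, γ^t·E[r] = 0.100000, running G = 0.100000
t=1: π = [0.1700, 0.2700, 0.1200, 0.2600, 0.1800], E[r] = 1.6100, γ^t·E[r] = 1.449000, running G = 1.549000
t=2: π = [0.1970, 0.2500, 0.1450, 0.2340, 0.1740], E[r] = 1.4190, γ^t·E[r] = 1.149390, running G = 2.698390
t=3: π = [0.1931, 0.2485, 0.1424, 0.2394, 0.1766], E[r] = 1.4407, γ^t·E[r] = 1.050270, running G = 3.748660
t=4: π = [0.1930, 0.2499, 0.1425, 0.2386, 0.1761], E[r] = 1.4410, γ^t·E[r] = 0.945420, running G = 4.694081
t=5: π = [0.1931, 0.2496, 0.1426, 0.2386, 0.1761], E[r] = 1.4402, γ^t·E[r] = 0.850398, running G = 5.544479
t=6: π = [0.1931, 0.2496, 0.1426, 0.2386, 0.1761], E[r] = 1.4404, γ^t·E[r] = 0.765472, running G = 6.309951

G = 6.3100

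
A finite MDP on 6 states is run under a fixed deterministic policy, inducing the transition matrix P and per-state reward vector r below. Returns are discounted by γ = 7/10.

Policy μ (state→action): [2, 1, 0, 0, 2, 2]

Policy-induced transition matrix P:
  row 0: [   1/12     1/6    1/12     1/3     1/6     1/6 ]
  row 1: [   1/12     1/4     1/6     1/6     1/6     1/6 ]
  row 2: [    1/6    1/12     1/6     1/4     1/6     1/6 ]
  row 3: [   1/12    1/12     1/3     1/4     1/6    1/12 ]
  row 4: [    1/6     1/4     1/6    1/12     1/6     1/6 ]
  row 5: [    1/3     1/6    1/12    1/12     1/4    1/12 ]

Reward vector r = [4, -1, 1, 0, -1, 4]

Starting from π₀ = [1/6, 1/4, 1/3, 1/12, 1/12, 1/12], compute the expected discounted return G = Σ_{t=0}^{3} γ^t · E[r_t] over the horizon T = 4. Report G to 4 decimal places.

t=0: π = [0.1667, 0.2500, 0.3333, 0.0833, 0.0833, 0.0833], E[r] = 1.0000, γ^t·E[r] = 1.000000, running G = 1.000000
t=1: π = [0.1389, 0.1597, 0.1597, 0.2153, 0.1736, 0.1528], E[r] = 0.9931, γ^t·E[r] = 0.695139, running G = 1.695139
t=2: π = [0.1493, 0.1632, 0.1782, 0.1939, 0.1794, 0.1360], E[r] = 0.9769, γ^t·E[r] = 0.478657, running G = 2.173796
t=3: π = [0.1471, 0.1642, 0.1752, 0.1963, 0.1780, 0.1392], E[r] = 0.9783, γ^t·E[r] = 0.335540, running G = 2.509336

G = 2.5093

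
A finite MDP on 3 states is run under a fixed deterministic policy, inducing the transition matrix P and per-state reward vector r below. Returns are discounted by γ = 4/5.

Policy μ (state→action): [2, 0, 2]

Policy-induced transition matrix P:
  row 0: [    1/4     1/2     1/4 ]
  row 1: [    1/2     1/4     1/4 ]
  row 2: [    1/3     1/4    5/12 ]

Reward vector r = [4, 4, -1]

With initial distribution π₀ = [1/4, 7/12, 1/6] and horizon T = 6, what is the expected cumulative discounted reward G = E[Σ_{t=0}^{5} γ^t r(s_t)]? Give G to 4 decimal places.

G = 9.9924

t=0: π = [0.2500, 0.5833, 0.1667], E[r] = 3.1667, γ^t·E[r] = 3.166667, running G = 3.166667
t=1: π = [0.4097, 0.3125, 0.2778], E[r] = 2.6111, γ^t·E[r] = 2.088889, running G = 5.255556
t=2: π = [0.3513, 0.3524, 0.2963], E[r] = 2.5185, γ^t·E[r] = 1.611852, running G = 6.867407
t=3: π = [0.3628, 0.3378, 0.2994], E[r] = 2.5031, γ^t·E[r] = 1.281580, running G = 8.148988
t=4: π = [0.3594, 0.3407, 0.2999], E[r] = 2.5005, γ^t·E[r] = 1.024211, running G = 9.173198
t=5: π = [0.3602, 0.3399, 0.3000], E[r] = 2.5001, γ^t·E[r] = 0.819228, running G = 9.992426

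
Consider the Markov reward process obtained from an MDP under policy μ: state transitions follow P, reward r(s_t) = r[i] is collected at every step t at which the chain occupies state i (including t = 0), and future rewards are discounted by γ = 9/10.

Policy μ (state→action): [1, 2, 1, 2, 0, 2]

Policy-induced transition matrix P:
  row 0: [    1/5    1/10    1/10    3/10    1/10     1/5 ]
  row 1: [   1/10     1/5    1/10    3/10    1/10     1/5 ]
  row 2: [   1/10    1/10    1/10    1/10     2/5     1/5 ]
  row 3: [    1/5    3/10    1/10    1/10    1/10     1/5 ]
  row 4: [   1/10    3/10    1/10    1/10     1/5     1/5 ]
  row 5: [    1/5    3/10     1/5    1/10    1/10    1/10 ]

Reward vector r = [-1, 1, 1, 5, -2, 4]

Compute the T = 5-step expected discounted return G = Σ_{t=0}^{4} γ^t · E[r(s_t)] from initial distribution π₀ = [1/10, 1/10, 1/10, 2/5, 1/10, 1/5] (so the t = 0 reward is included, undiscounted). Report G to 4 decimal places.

G = 7.2104

t=0: π = [0.1000, 0.1000, 0.1000, 0.4000, 0.1000, 0.2000], E[r] = 2.7000, γ^t·E[r] = 2.700000, running G = 2.700000
t=1: π = [0.1700, 0.2500, 0.1200, 0.1400, 0.1400, 0.1800], E[r] = 1.3400, γ^t·E[r] = 1.206000, running G = 3.906000
t=2: π = [0.1490, 0.2170, 0.1180, 0.1840, 0.1500, 0.1820], E[r] = 1.5340, γ^t·E[r] = 1.242540, running G = 5.148540
t=3: π = [0.1515, 0.2249, 0.1182, 0.1732, 0.1504, 0.1818], E[r] = 1.4840, γ^t·E[r] = 1.081836, running G = 6.230376
t=4: π = [0.1507, 0.2236, 0.1182, 0.1753, 0.1505, 0.1818], E[r] = 1.4938, γ^t·E[r] = 0.980069, running G = 7.210445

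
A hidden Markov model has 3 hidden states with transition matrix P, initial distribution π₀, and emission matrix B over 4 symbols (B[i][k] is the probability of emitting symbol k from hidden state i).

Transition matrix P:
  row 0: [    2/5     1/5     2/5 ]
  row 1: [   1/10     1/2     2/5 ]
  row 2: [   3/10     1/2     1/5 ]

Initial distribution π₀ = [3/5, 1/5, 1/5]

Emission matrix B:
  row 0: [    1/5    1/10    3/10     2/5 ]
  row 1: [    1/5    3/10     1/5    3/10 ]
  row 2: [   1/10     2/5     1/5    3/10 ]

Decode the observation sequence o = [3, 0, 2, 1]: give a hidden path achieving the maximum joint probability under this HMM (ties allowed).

t=0: δ = [2.400e-01, 6.000e-02, 6.000e-02]  (obs o_0=3)
t=1: δ = [1.920e-02, 9.600e-03, 9.600e-03]  ψ = [0, 0, 0]  (obs o_1=0)
t=2: δ = [2.304e-03, 9.600e-04, 1.536e-03]  ψ = [0, 1, 0]  (obs o_2=2)
t=3: δ = [9.216e-05, 2.304e-04, 3.686e-04]  ψ = [0, 2, 0]  (obs o_3=1)
backtrack: best end state = 2; path = [0, 0, 0, 2]

path = [0, 0, 0, 2]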